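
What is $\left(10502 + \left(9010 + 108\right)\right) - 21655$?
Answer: $-2035$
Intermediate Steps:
$\left(10502 + \left(9010 + 108\right)\right) - 21655 = \left(10502 + 9118\right) - 21655 = 19620 - 21655 = -2035$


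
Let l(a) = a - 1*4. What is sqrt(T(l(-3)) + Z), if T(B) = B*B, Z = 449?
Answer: sqrt(498) ≈ 22.316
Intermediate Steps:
l(a) = -4 + a (l(a) = a - 4 = -4 + a)
T(B) = B**2
sqrt(T(l(-3)) + Z) = sqrt((-4 - 3)**2 + 449) = sqrt((-7)**2 + 449) = sqrt(49 + 449) = sqrt(498)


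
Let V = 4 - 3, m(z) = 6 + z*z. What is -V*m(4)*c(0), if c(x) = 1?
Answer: -22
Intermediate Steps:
m(z) = 6 + z**2
V = 1
-V*m(4)*c(0) = -1*(6 + 4**2) = -1*(6 + 16) = -1*22 = -22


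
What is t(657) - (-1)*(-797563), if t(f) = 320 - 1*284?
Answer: -797527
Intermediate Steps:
t(f) = 36 (t(f) = 320 - 284 = 36)
t(657) - (-1)*(-797563) = 36 - (-1)*(-797563) = 36 - 1*797563 = 36 - 797563 = -797527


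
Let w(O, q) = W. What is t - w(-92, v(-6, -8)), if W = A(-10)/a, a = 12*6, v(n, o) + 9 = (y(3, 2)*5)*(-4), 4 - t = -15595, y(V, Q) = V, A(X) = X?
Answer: 561569/36 ≈ 15599.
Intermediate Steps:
t = 15599 (t = 4 - 1*(-15595) = 4 + 15595 = 15599)
v(n, o) = -69 (v(n, o) = -9 + (3*5)*(-4) = -9 + 15*(-4) = -9 - 60 = -69)
a = 72
W = -5/36 (W = -10/72 = -10*1/72 = -5/36 ≈ -0.13889)
w(O, q) = -5/36
t - w(-92, v(-6, -8)) = 15599 - 1*(-5/36) = 15599 + 5/36 = 561569/36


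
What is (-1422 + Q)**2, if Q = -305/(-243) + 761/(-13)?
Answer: 21837452379136/9979281 ≈ 2.1883e+6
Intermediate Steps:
Q = -180958/3159 (Q = -305*(-1/243) + 761*(-1/13) = 305/243 - 761/13 = -180958/3159 ≈ -57.283)
(-1422 + Q)**2 = (-1422 - 180958/3159)**2 = (-4673056/3159)**2 = 21837452379136/9979281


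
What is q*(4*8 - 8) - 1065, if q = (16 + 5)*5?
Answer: 1455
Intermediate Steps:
q = 105 (q = 21*5 = 105)
q*(4*8 - 8) - 1065 = 105*(4*8 - 8) - 1065 = 105*(32 - 8) - 1065 = 105*24 - 1065 = 2520 - 1065 = 1455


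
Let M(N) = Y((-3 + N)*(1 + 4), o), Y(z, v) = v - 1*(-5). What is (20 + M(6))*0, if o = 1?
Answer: 0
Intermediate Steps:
Y(z, v) = 5 + v (Y(z, v) = v + 5 = 5 + v)
M(N) = 6 (M(N) = 5 + 1 = 6)
(20 + M(6))*0 = (20 + 6)*0 = 26*0 = 0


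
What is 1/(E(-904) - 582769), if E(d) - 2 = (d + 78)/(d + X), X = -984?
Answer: -16/9324265 ≈ -1.7160e-6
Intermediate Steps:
E(d) = 2 + (78 + d)/(-984 + d) (E(d) = 2 + (d + 78)/(d - 984) = 2 + (78 + d)/(-984 + d))
1/(E(-904) - 582769) = 1/(3*(-630 - 904)/(-984 - 904) - 582769) = 1/(3*(-1534)/(-1888) - 582769) = 1/(3*(-1/1888)*(-1534) - 582769) = 1/(39/16 - 582769) = 1/(-9324265/16) = -16/9324265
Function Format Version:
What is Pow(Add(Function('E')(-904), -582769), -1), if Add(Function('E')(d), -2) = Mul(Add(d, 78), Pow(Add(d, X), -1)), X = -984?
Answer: Rational(-16, 9324265) ≈ -1.7160e-6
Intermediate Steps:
Function('E')(d) = Add(2, Mul(Pow(Add(-984, d), -1), Add(78, d))) (Function('E')(d) = Add(2, Mul(Add(d, 78), Pow(Add(d, -984), -1))) = Add(2, Mul(Add(78, d), Pow(Add(-984, d), -1))) = Add(2, Mul(Pow(Add(-984, d), -1), Add(78, d))))
Pow(Add(Function('E')(-904), -582769), -1) = Pow(Add(Mul(3, Pow(Add(-984, -904), -1), Add(-630, -904)), -582769), -1) = Pow(Add(Mul(3, Pow(-1888, -1), -1534), -582769), -1) = Pow(Add(Mul(3, Rational(-1, 1888), -1534), -582769), -1) = Pow(Add(Rational(39, 16), -582769), -1) = Pow(Rational(-9324265, 16), -1) = Rational(-16, 9324265)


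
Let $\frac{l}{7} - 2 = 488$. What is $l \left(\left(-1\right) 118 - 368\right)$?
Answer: $-1666980$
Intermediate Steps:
$l = 3430$ ($l = 14 + 7 \cdot 488 = 14 + 3416 = 3430$)
$l \left(\left(-1\right) 118 - 368\right) = 3430 \left(\left(-1\right) 118 - 368\right) = 3430 \left(-118 - 368\right) = 3430 \left(-486\right) = -1666980$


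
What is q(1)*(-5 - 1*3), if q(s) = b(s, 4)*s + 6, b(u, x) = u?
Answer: -56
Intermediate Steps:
q(s) = 6 + s² (q(s) = s*s + 6 = s² + 6 = 6 + s²)
q(1)*(-5 - 1*3) = (6 + 1²)*(-5 - 1*3) = (6 + 1)*(-5 - 3) = 7*(-8) = -56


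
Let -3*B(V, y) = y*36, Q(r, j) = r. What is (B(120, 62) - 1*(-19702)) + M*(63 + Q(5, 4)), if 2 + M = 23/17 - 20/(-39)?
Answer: 739006/39 ≈ 18949.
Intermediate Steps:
M = -89/663 (M = -2 + (23/17 - 20/(-39)) = -2 + (23*(1/17) - 20*(-1/39)) = -2 + (23/17 + 20/39) = -2 + 1237/663 = -89/663 ≈ -0.13424)
B(V, y) = -12*y (B(V, y) = -y*36/3 = -12*y)
(B(120, 62) - 1*(-19702)) + M*(63 + Q(5, 4)) = (-12*62 - 1*(-19702)) - 89*(63 + 5)/663 = (-744 + 19702) - 89/663*68 = 18958 - 356/39 = 739006/39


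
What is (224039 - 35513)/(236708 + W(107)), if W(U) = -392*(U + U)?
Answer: 31421/25470 ≈ 1.2336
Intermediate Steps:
W(U) = -784*U
(224039 - 35513)/(236708 + W(107)) = (224039 - 35513)/(236708 - 784*107) = 188526/(236708 - 83888) = 188526/152820 = 188526*(1/152820) = 31421/25470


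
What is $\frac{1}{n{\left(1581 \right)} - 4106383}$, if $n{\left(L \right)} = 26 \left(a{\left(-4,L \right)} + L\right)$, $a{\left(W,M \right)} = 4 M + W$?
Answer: $- \frac{1}{3900957} \approx -2.5635 \cdot 10^{-7}$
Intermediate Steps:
$a{\left(W,M \right)} = W + 4 M$
$n{\left(L \right)} = -104 + 130 L$ ($n{\left(L \right)} = 26 \left(\left(-4 + 4 L\right) + L\right) = 26 \left(-4 + 5 L\right) = -104 + 130 L$)
$\frac{1}{n{\left(1581 \right)} - 4106383} = \frac{1}{\left(-104 + 130 \cdot 1581\right) - 4106383} = \frac{1}{\left(-104 + 205530\right) - 4106383} = \frac{1}{205426 - 4106383} = \frac{1}{-3900957} = - \frac{1}{3900957}$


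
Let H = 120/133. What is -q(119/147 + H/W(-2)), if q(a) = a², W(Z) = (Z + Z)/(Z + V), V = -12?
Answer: -2505889/159201 ≈ -15.740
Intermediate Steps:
W(Z) = 2*Z/(-12 + Z) (W(Z) = (Z + Z)/(Z - 12) = (2*Z)/(-12 + Z) = 2*Z/(-12 + Z))
H = 120/133 (H = 120*(1/133) = 120/133 ≈ 0.90226)
-q(119/147 + H/W(-2)) = -(119/147 + 120/(133*((2*(-2)/(-12 - 2)))))² = -(119*(1/147) + 120/(133*((2*(-2)/(-14)))))² = -(17/21 + 120/(133*((2*(-2)*(-1/14)))))² = -(17/21 + 120/(133*(2/7)))² = -(17/21 + (120/133)*(7/2))² = -(17/21 + 60/19)² = -(1583/399)² = -1*2505889/159201 = -2505889/159201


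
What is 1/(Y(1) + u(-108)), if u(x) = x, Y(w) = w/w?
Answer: -1/107 ≈ -0.0093458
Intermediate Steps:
Y(w) = 1
1/(Y(1) + u(-108)) = 1/(1 - 108) = 1/(-107) = -1/107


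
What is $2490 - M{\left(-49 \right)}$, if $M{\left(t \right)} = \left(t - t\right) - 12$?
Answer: $2502$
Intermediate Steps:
$M{\left(t \right)} = -12$ ($M{\left(t \right)} = 0 - 12 = -12$)
$2490 - M{\left(-49 \right)} = 2490 - -12 = 2490 + 12 = 2502$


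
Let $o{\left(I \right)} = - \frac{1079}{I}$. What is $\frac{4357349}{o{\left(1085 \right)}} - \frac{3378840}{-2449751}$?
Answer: $- \frac{11581742130289055}{2643281329} \approx -4.3816 \cdot 10^{6}$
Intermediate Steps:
$\frac{4357349}{o{\left(1085 \right)}} - \frac{3378840}{-2449751} = \frac{4357349}{\left(-1079\right) \frac{1}{1085}} - \frac{3378840}{-2449751} = \frac{4357349}{\left(-1079\right) \frac{1}{1085}} - - \frac{3378840}{2449751} = \frac{4357349}{- \frac{1079}{1085}} + \frac{3378840}{2449751} = 4357349 \left(- \frac{1085}{1079}\right) + \frac{3378840}{2449751} = - \frac{4727723665}{1079} + \frac{3378840}{2449751} = - \frac{11581742130289055}{2643281329}$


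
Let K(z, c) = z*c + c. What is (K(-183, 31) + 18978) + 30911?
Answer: 44247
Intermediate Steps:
K(z, c) = c + c*z (K(z, c) = c*z + c = c + c*z)
(K(-183, 31) + 18978) + 30911 = (31*(1 - 183) + 18978) + 30911 = (31*(-182) + 18978) + 30911 = (-5642 + 18978) + 30911 = 13336 + 30911 = 44247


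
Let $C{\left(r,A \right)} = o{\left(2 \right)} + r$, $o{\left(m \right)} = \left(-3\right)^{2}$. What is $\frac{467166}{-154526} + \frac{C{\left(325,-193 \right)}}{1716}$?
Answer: $- \frac{187511293}{66291654} \approx -2.8286$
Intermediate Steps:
$o{\left(m \right)} = 9$
$C{\left(r,A \right)} = 9 + r$
$\frac{467166}{-154526} + \frac{C{\left(325,-193 \right)}}{1716} = \frac{467166}{-154526} + \frac{9 + 325}{1716} = 467166 \left(- \frac{1}{154526}\right) + 334 \cdot \frac{1}{1716} = - \frac{233583}{77263} + \frac{167}{858} = - \frac{187511293}{66291654}$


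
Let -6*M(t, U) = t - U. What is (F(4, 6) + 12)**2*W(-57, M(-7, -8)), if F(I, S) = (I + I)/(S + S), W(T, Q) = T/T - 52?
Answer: -24548/3 ≈ -8182.7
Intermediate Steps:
M(t, U) = -t/6 + U/6 (M(t, U) = -(t - U)/6 = -t/6 + U/6)
W(T, Q) = -51 (W(T, Q) = 1 - 52 = -51)
F(I, S) = I/S (F(I, S) = (2*I)/((2*S)) = (2*I)*(1/(2*S)) = I/S)
(F(4, 6) + 12)**2*W(-57, M(-7, -8)) = (4/6 + 12)**2*(-51) = (4*(1/6) + 12)**2*(-51) = (2/3 + 12)**2*(-51) = (38/3)**2*(-51) = (1444/9)*(-51) = -24548/3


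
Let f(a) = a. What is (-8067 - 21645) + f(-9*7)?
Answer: -29775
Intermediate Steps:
(-8067 - 21645) + f(-9*7) = (-8067 - 21645) - 9*7 = -29712 - 63 = -29775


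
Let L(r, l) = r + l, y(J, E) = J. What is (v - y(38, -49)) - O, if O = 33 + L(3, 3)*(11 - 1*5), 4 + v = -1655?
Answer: -1766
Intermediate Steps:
v = -1659 (v = -4 - 1655 = -1659)
L(r, l) = l + r
O = 69 (O = 33 + (3 + 3)*(11 - 1*5) = 33 + 6*(11 - 5) = 33 + 6*6 = 33 + 36 = 69)
(v - y(38, -49)) - O = (-1659 - 1*38) - 1*69 = (-1659 - 38) - 69 = -1697 - 69 = -1766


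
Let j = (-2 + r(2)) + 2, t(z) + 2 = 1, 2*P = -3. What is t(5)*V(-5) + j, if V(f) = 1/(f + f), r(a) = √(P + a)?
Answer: ⅒ + √2/2 ≈ 0.80711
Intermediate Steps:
P = -3/2 (P = (½)*(-3) = -3/2 ≈ -1.5000)
t(z) = -1 (t(z) = -2 + 1 = -1)
r(a) = √(-3/2 + a)
j = √2/2 (j = (-2 + √(-6 + 4*2)/2) + 2 = (-2 + √(-6 + 8)/2) + 2 = (-2 + √2/2) + 2 = √2/2 ≈ 0.70711)
V(f) = 1/(2*f)
t(5)*V(-5) + j = -1/(2*(-5)) + √2/2 = -(-1)/(2*5) + √2/2 = -1*(-⅒) + √2/2 = ⅒ + √2/2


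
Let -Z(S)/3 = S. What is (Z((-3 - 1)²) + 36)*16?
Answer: -192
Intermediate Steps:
Z(S) = -3*S
(Z((-3 - 1)²) + 36)*16 = (-3*(-3 - 1)² + 36)*16 = (-3*(-4)² + 36)*16 = (-3*16 + 36)*16 = (-48 + 36)*16 = -12*16 = -192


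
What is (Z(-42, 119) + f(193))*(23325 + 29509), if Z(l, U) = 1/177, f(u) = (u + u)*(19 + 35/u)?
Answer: 69239432506/177 ≈ 3.9118e+8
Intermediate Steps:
f(u) = 2*u*(19 + 35/u) (f(u) = (2*u)*(19 + 35/u) = 2*u*(19 + 35/u))
Z(l, U) = 1/177
(Z(-42, 119) + f(193))*(23325 + 29509) = (1/177 + (70 + 38*193))*(23325 + 29509) = (1/177 + (70 + 7334))*52834 = (1/177 + 7404)*52834 = (1310509/177)*52834 = 69239432506/177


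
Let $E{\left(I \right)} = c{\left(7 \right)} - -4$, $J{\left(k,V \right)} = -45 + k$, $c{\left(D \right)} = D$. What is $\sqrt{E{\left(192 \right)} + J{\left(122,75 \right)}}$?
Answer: $2 \sqrt{22} \approx 9.3808$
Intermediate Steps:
$E{\left(I \right)} = 11$ ($E{\left(I \right)} = 7 - -4 = 7 + 4 = 11$)
$\sqrt{E{\left(192 \right)} + J{\left(122,75 \right)}} = \sqrt{11 + \left(-45 + 122\right)} = \sqrt{11 + 77} = \sqrt{88} = 2 \sqrt{22}$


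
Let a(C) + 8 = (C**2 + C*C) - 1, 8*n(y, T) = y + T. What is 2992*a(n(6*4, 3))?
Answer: 82467/2 ≈ 41234.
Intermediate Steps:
n(y, T) = T/8 + y/8 (n(y, T) = (y + T)/8 = (T + y)/8 = T/8 + y/8)
a(C) = -9 + 2*C**2 (a(C) = -8 + ((C**2 + C*C) - 1) = -8 + ((C**2 + C**2) - 1) = -8 + (2*C**2 - 1) = -8 + (-1 + 2*C**2) = -9 + 2*C**2)
2992*a(n(6*4, 3)) = 2992*(-9 + 2*((1/8)*3 + (6*4)/8)**2) = 2992*(-9 + 2*(3/8 + (1/8)*24)**2) = 2992*(-9 + 2*(3/8 + 3)**2) = 2992*(-9 + 2*(27/8)**2) = 2992*(-9 + 2*(729/64)) = 2992*(-9 + 729/32) = 2992*(441/32) = 82467/2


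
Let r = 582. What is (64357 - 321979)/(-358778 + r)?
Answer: 128811/179098 ≈ 0.71922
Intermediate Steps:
(64357 - 321979)/(-358778 + r) = (64357 - 321979)/(-358778 + 582) = -257622/(-358196) = -257622*(-1/358196) = 128811/179098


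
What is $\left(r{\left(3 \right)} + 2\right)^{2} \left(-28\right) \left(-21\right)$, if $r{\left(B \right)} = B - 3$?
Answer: $2352$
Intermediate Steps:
$r{\left(B \right)} = -3 + B$ ($r{\left(B \right)} = B - 3 = -3 + B$)
$\left(r{\left(3 \right)} + 2\right)^{2} \left(-28\right) \left(-21\right) = \left(\left(-3 + 3\right) + 2\right)^{2} \left(-28\right) \left(-21\right) = \left(0 + 2\right)^{2} \left(-28\right) \left(-21\right) = 2^{2} \left(-28\right) \left(-21\right) = 4 \left(-28\right) \left(-21\right) = \left(-112\right) \left(-21\right) = 2352$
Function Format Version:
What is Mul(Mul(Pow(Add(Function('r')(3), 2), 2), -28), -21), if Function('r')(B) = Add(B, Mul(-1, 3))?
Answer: 2352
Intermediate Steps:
Function('r')(B) = Add(-3, B) (Function('r')(B) = Add(B, -3) = Add(-3, B))
Mul(Mul(Pow(Add(Function('r')(3), 2), 2), -28), -21) = Mul(Mul(Pow(Add(Add(-3, 3), 2), 2), -28), -21) = Mul(Mul(Pow(Add(0, 2), 2), -28), -21) = Mul(Mul(Pow(2, 2), -28), -21) = Mul(Mul(4, -28), -21) = Mul(-112, -21) = 2352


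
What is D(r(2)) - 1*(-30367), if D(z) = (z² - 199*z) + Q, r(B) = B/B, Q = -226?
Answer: 29943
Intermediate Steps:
r(B) = 1
D(z) = -226 + z² - 199*z (D(z) = (z² - 199*z) - 226 = -226 + z² - 199*z)
D(r(2)) - 1*(-30367) = (-226 + 1² - 199*1) - 1*(-30367) = (-226 + 1 - 199) + 30367 = -424 + 30367 = 29943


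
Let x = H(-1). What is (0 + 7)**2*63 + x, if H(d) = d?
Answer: 3086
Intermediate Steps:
x = -1
(0 + 7)**2*63 + x = (0 + 7)**2*63 - 1 = 7**2*63 - 1 = 49*63 - 1 = 3087 - 1 = 3086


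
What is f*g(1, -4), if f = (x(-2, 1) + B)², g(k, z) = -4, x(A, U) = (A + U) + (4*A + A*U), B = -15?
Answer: -2704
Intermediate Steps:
x(A, U) = U + 5*A + A*U
f = 676 (f = ((1 + 5*(-2) - 2*1) - 15)² = ((1 - 10 - 2) - 15)² = (-11 - 15)² = (-26)² = 676)
f*g(1, -4) = 676*(-4) = -2704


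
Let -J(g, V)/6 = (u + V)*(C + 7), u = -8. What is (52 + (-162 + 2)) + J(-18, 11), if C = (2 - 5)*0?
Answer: -234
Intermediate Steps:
C = 0 (C = -3*0 = 0)
J(g, V) = 336 - 42*V (J(g, V) = -6*(-8 + V)*(0 + 7) = -6*(-8 + V)*7 = -6*(-56 + 7*V) = 336 - 42*V)
(52 + (-162 + 2)) + J(-18, 11) = (52 + (-162 + 2)) + (336 - 42*11) = (52 - 160) + (336 - 462) = -108 - 126 = -234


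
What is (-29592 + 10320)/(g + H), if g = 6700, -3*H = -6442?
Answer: -28908/13271 ≈ -2.1783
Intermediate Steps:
H = 6442/3 (H = -⅓*(-6442) = 6442/3 ≈ 2147.3)
(-29592 + 10320)/(g + H) = (-29592 + 10320)/(6700 + 6442/3) = -19272/26542/3 = -19272*3/26542 = -28908/13271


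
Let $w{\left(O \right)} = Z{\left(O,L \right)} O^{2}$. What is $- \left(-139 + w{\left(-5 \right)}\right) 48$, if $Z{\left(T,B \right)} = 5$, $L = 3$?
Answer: $672$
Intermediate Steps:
$w{\left(O \right)} = 5 O^{2}$
$- \left(-139 + w{\left(-5 \right)}\right) 48 = - \left(-139 + 5 \left(-5\right)^{2}\right) 48 = - \left(-139 + 5 \cdot 25\right) 48 = - \left(-139 + 125\right) 48 = - \left(-14\right) 48 = \left(-1\right) \left(-672\right) = 672$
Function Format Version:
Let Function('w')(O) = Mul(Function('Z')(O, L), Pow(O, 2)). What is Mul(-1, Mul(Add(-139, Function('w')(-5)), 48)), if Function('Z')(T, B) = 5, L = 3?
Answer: 672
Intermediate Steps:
Function('w')(O) = Mul(5, Pow(O, 2))
Mul(-1, Mul(Add(-139, Function('w')(-5)), 48)) = Mul(-1, Mul(Add(-139, Mul(5, Pow(-5, 2))), 48)) = Mul(-1, Mul(Add(-139, Mul(5, 25)), 48)) = Mul(-1, Mul(Add(-139, 125), 48)) = Mul(-1, Mul(-14, 48)) = Mul(-1, -672) = 672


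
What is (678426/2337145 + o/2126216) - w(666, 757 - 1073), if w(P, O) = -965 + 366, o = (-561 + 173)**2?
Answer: 372298763033947/621159386665 ≈ 599.36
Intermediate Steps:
o = 150544 (o = (-388)**2 = 150544)
w(P, O) = -599
(678426/2337145 + o/2126216) - w(666, 757 - 1073) = (678426/2337145 + 150544/2126216) - 1*(-599) = (678426*(1/2337145) + 150544*(1/2126216)) + 599 = (678426/2337145 + 18818/265777) + 599 = 224290421612/621159386665 + 599 = 372298763033947/621159386665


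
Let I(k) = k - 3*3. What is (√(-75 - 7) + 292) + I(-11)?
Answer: 272 + I*√82 ≈ 272.0 + 9.0554*I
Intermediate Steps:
I(k) = -9 + k (I(k) = k - 9 = -9 + k)
(√(-75 - 7) + 292) + I(-11) = (√(-75 - 7) + 292) + (-9 - 11) = (√(-82) + 292) - 20 = (I*√82 + 292) - 20 = (292 + I*√82) - 20 = 272 + I*√82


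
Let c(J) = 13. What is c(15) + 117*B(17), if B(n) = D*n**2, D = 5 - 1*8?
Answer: -101426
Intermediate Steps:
D = -3 (D = 5 - 8 = -3)
B(n) = -3*n**2
c(15) + 117*B(17) = 13 + 117*(-3*17**2) = 13 + 117*(-3*289) = 13 + 117*(-867) = 13 - 101439 = -101426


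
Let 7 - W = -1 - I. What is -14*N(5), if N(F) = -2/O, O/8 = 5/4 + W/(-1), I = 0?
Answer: -14/27 ≈ -0.51852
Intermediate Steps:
W = 8 (W = 7 - (-1 - 1*0) = 7 - (-1 + 0) = 7 - 1*(-1) = 7 + 1 = 8)
O = -54 (O = 8*(5/4 + 8/(-1)) = 8*(5*(¼) + 8*(-1)) = 8*(5/4 - 8) = 8*(-27/4) = -54)
N(F) = 1/27 (N(F) = -2/(-54) = -2*(-1/54) = 1/27)
-14*N(5) = -14*1/27 = -14/27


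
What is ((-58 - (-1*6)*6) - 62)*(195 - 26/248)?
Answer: -507507/31 ≈ -16371.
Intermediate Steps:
((-58 - (-1*6)*6) - 62)*(195 - 26/248) = ((-58 - (-6)*6) - 62)*(195 - 26*1/248) = ((-58 - 1*(-36)) - 62)*(195 - 13/124) = ((-58 + 36) - 62)*(24167/124) = (-22 - 62)*(24167/124) = -84*24167/124 = -507507/31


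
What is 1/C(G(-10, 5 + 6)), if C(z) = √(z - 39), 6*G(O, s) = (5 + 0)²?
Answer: -I*√1254/209 ≈ -0.16943*I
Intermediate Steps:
G(O, s) = 25/6 (G(O, s) = (5 + 0)²/6 = (⅙)*5² = (⅙)*25 = 25/6)
C(z) = √(-39 + z)
1/C(G(-10, 5 + 6)) = 1/(√(-39 + 25/6)) = 1/(√(-209/6)) = 1/(I*√1254/6) = -I*√1254/209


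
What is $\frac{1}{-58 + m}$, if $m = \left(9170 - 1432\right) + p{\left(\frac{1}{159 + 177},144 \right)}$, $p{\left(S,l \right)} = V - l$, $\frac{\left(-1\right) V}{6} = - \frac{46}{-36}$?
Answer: $\frac{3}{22585} \approx 0.00013283$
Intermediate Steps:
$V = - \frac{23}{3}$ ($V = - 6 \left(- \frac{46}{-36}\right) = - 6 \left(\left(-46\right) \left(- \frac{1}{36}\right)\right) = \left(-6\right) \frac{23}{18} = - \frac{23}{3} \approx -7.6667$)
$p{\left(S,l \right)} = - \frac{23}{3} - l$
$m = \frac{22759}{3}$ ($m = \left(9170 - 1432\right) - \frac{455}{3} = 7738 - \frac{455}{3} = \frac{22759}{3} \approx 7586.3$)
$\frac{1}{-58 + m} = \frac{1}{-58 + \frac{22759}{3}} = \frac{1}{\frac{22585}{3}} = \frac{3}{22585}$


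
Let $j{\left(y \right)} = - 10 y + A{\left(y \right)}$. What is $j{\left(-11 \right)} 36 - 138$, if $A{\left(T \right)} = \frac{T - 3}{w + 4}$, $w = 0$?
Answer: $3696$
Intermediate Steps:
$A{\left(T \right)} = - \frac{3}{4} + \frac{T}{4}$ ($A{\left(T \right)} = \frac{T - 3}{0 + 4} = \frac{-3 + T}{4} = \left(-3 + T\right) \frac{1}{4} = - \frac{3}{4} + \frac{T}{4}$)
$j{\left(y \right)} = - \frac{3}{4} - \frac{39 y}{4}$ ($j{\left(y \right)} = - 10 y + \left(- \frac{3}{4} + \frac{y}{4}\right) = - \frac{3}{4} - \frac{39 y}{4}$)
$j{\left(-11 \right)} 36 - 138 = \left(- \frac{3}{4} - - \frac{429}{4}\right) 36 - 138 = \left(- \frac{3}{4} + \frac{429}{4}\right) 36 - 138 = \frac{213}{2} \cdot 36 - 138 = 3834 - 138 = 3696$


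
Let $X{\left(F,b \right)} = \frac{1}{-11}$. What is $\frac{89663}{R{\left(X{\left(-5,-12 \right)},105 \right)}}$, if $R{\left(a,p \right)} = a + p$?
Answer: $\frac{986293}{1154} \approx 854.67$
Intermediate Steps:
$X{\left(F,b \right)} = - \frac{1}{11}$
$\frac{89663}{R{\left(X{\left(-5,-12 \right)},105 \right)}} = \frac{89663}{- \frac{1}{11} + 105} = \frac{89663}{\frac{1154}{11}} = 89663 \cdot \frac{11}{1154} = \frac{986293}{1154}$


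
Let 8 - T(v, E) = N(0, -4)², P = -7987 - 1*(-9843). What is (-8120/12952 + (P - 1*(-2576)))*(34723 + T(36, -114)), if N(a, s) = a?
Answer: 249173843283/1619 ≈ 1.5391e+8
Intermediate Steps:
P = 1856 (P = -7987 + 9843 = 1856)
T(v, E) = 8 (T(v, E) = 8 - 1*0² = 8 - 1*0 = 8 + 0 = 8)
(-8120/12952 + (P - 1*(-2576)))*(34723 + T(36, -114)) = (-8120/12952 + (1856 - 1*(-2576)))*(34723 + 8) = (-8120*1/12952 + (1856 + 2576))*34731 = (-1015/1619 + 4432)*34731 = (7174393/1619)*34731 = 249173843283/1619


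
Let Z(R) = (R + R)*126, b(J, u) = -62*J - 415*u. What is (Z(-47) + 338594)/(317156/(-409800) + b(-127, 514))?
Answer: -33475537500/21046997489 ≈ -1.5905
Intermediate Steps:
b(J, u) = -415*u - 62*J
Z(R) = 252*R (Z(R) = (2*R)*126 = 252*R)
(Z(-47) + 338594)/(317156/(-409800) + b(-127, 514)) = (252*(-47) + 338594)/(317156/(-409800) + (-415*514 - 62*(-127))) = (-11844 + 338594)/(317156*(-1/409800) + (-213310 + 7874)) = 326750/(-79289/102450 - 205436) = 326750/(-21046997489/102450) = 326750*(-102450/21046997489) = -33475537500/21046997489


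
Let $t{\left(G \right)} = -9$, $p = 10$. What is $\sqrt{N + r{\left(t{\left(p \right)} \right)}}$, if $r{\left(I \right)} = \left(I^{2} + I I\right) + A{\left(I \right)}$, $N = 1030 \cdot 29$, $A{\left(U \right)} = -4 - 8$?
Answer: $2 \sqrt{7505} \approx 173.26$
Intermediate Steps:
$A{\left(U \right)} = -12$ ($A{\left(U \right)} = -4 - 8 = -12$)
$N = 29870$
$r{\left(I \right)} = -12 + 2 I^{2}$ ($r{\left(I \right)} = \left(I^{2} + I I\right) - 12 = \left(I^{2} + I^{2}\right) - 12 = 2 I^{2} - 12 = -12 + 2 I^{2}$)
$\sqrt{N + r{\left(t{\left(p \right)} \right)}} = \sqrt{29870 - \left(12 - 2 \left(-9\right)^{2}\right)} = \sqrt{29870 + \left(-12 + 2 \cdot 81\right)} = \sqrt{29870 + \left(-12 + 162\right)} = \sqrt{29870 + 150} = \sqrt{30020} = 2 \sqrt{7505}$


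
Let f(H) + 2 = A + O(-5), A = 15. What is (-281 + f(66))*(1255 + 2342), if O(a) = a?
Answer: -981981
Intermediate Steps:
f(H) = 8 (f(H) = -2 + (15 - 5) = -2 + 10 = 8)
(-281 + f(66))*(1255 + 2342) = (-281 + 8)*(1255 + 2342) = -273*3597 = -981981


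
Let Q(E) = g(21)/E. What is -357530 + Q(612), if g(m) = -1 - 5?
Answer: -36468061/102 ≈ -3.5753e+5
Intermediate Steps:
g(m) = -6
Q(E) = -6/E
-357530 + Q(612) = -357530 - 6/612 = -357530 - 6*1/612 = -357530 - 1/102 = -36468061/102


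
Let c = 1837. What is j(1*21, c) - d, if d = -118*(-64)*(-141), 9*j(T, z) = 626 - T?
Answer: 9584093/9 ≈ 1.0649e+6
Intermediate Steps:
j(T, z) = 626/9 - T/9 (j(T, z) = (626 - T)/9 = 626/9 - T/9)
d = -1064832 (d = 7552*(-141) = -1064832)
j(1*21, c) - d = (626/9 - 21/9) - 1*(-1064832) = (626/9 - ⅑*21) + 1064832 = (626/9 - 7/3) + 1064832 = 605/9 + 1064832 = 9584093/9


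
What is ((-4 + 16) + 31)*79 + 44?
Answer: 3441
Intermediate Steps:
((-4 + 16) + 31)*79 + 44 = (12 + 31)*79 + 44 = 43*79 + 44 = 3397 + 44 = 3441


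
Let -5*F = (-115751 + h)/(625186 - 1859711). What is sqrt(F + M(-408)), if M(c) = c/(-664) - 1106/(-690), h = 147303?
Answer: sqrt(210007103876571810)/307396725 ≈ 1.4908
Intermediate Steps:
M(c) = 553/345 - c/664 (M(c) = c*(-1/664) - 1106*(-1/690) = -c/664 + 553/345 = 553/345 - c/664)
F = 31552/6172625 (F = -(-115751 + 147303)/(5*(625186 - 1859711)) = -31552/(5*(-1234525)) = -31552*(-1)/(5*1234525) = -1/5*(-31552/1234525) = 31552/6172625 ≈ 0.0051116)
sqrt(F + M(-408)) = sqrt(31552/6172625 + (553/345 - 1/664*(-408))) = sqrt(31552/6172625 + (553/345 + 51/83)) = sqrt(31552/6172625 + 63494/28635) = sqrt(3415896898/1536983625) = sqrt(210007103876571810)/307396725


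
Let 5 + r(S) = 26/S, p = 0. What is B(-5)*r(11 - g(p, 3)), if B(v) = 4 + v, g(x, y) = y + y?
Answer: -⅕ ≈ -0.20000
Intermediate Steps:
g(x, y) = 2*y
r(S) = -5 + 26/S
B(-5)*r(11 - g(p, 3)) = (4 - 5)*(-5 + 26/(11 - 2*3)) = -(-5 + 26/(11 - 1*6)) = -(-5 + 26/(11 - 6)) = -(-5 + 26/5) = -1*⅕ = -⅕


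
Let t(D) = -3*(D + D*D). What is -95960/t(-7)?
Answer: 47980/63 ≈ 761.59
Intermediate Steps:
t(D) = -3*D - 3*D² (t(D) = -3*(D + D²) = -3*D - 3*D²)
-95960/t(-7) = -95960*1/(21*(1 - 7)) = -95960/((-3*(-7)*(-6))) = -95960/(-126) = -95960*(-1/126) = 47980/63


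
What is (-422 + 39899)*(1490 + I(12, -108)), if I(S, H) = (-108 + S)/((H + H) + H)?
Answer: 529491842/9 ≈ 5.8832e+7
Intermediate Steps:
I(S, H) = (-108 + S)/(3*H) (I(S, H) = (-108 + S)/(2*H + H) = (-108 + S)/((3*H)) = (-108 + S)*(1/(3*H)) = (-108 + S)/(3*H))
(-422 + 39899)*(1490 + I(12, -108)) = (-422 + 39899)*(1490 + (⅓)*(-108 + 12)/(-108)) = 39477*(1490 + (⅓)*(-1/108)*(-96)) = 39477*(1490 + 8/27) = 39477*(40238/27) = 529491842/9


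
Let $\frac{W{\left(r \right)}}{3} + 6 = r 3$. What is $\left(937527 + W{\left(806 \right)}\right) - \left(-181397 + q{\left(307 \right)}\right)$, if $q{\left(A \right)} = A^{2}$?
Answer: $1031911$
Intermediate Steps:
$W{\left(r \right)} = -18 + 9 r$ ($W{\left(r \right)} = -18 + 3 r 3 = -18 + 3 \cdot 3 r = -18 + 9 r$)
$\left(937527 + W{\left(806 \right)}\right) - \left(-181397 + q{\left(307 \right)}\right) = \left(937527 + \left(-18 + 9 \cdot 806\right)\right) + \left(181397 - 307^{2}\right) = \left(937527 + \left(-18 + 7254\right)\right) + \left(181397 - 94249\right) = \left(937527 + 7236\right) + \left(181397 - 94249\right) = 944763 + 87148 = 1031911$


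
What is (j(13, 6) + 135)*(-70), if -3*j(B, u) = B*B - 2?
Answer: -16660/3 ≈ -5553.3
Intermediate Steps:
j(B, u) = ⅔ - B²/3 (j(B, u) = -(B*B - 2)/3 = -(B² - 2)/3 = -(-2 + B²)/3 = ⅔ - B²/3)
(j(13, 6) + 135)*(-70) = ((⅔ - ⅓*13²) + 135)*(-70) = ((⅔ - ⅓*169) + 135)*(-70) = ((⅔ - 169/3) + 135)*(-70) = (-167/3 + 135)*(-70) = (238/3)*(-70) = -16660/3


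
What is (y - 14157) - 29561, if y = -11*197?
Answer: -45885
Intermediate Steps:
y = -2167
(y - 14157) - 29561 = (-2167 - 14157) - 29561 = -16324 - 29561 = -45885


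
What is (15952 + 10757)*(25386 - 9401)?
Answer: 426943365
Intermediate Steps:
(15952 + 10757)*(25386 - 9401) = 26709*15985 = 426943365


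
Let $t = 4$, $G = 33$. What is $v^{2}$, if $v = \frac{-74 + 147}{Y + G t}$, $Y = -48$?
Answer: $\frac{5329}{7056} \approx 0.75524$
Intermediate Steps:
$v = \frac{73}{84}$ ($v = \frac{-74 + 147}{-48 + 33 \cdot 4} = \frac{73}{-48 + 132} = \frac{73}{84} \approx 0.86905$)
$v^{2} = \left(\frac{73}{84}\right)^{2} = \frac{5329}{7056}$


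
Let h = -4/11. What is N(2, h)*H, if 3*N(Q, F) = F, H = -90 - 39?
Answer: 172/11 ≈ 15.636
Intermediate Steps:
h = -4/11 (h = -4*1/11 = -4/11 ≈ -0.36364)
H = -129
N(Q, F) = F/3
N(2, h)*H = ((⅓)*(-4/11))*(-129) = -4/33*(-129) = 172/11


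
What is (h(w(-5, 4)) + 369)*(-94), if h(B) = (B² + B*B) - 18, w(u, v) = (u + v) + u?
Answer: -39762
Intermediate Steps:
w(u, v) = v + 2*u
h(B) = -18 + 2*B² (h(B) = (B² + B²) - 18 = 2*B² - 18 = -18 + 2*B²)
(h(w(-5, 4)) + 369)*(-94) = ((-18 + 2*(4 + 2*(-5))²) + 369)*(-94) = ((-18 + 2*(4 - 10)²) + 369)*(-94) = ((-18 + 2*(-6)²) + 369)*(-94) = ((-18 + 2*36) + 369)*(-94) = ((-18 + 72) + 369)*(-94) = (54 + 369)*(-94) = 423*(-94) = -39762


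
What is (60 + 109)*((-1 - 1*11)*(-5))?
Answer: 10140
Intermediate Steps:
(60 + 109)*((-1 - 1*11)*(-5)) = 169*((-1 - 11)*(-5)) = 169*(-12*(-5)) = 169*60 = 10140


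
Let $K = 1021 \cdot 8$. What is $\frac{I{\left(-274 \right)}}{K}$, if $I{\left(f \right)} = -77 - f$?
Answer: $\frac{197}{8168} \approx 0.024119$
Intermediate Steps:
$K = 8168$
$\frac{I{\left(-274 \right)}}{K} = \frac{-77 - -274}{8168} = \left(-77 + 274\right) \frac{1}{8168} = 197 \cdot \frac{1}{8168} = \frac{197}{8168}$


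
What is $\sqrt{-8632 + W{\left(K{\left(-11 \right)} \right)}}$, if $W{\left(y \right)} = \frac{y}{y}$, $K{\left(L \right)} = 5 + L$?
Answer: $3 i \sqrt{959} \approx 92.903 i$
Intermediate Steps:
$W{\left(y \right)} = 1$
$\sqrt{-8632 + W{\left(K{\left(-11 \right)} \right)}} = \sqrt{-8632 + 1} = \sqrt{-8631} = 3 i \sqrt{959}$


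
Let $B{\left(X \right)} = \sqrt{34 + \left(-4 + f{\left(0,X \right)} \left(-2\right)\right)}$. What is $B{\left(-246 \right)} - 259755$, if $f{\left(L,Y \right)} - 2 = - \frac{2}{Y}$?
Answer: $-259755 + \frac{2 \sqrt{98277}}{123} \approx -2.5975 \cdot 10^{5}$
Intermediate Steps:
$f{\left(L,Y \right)} = 2 - \frac{2}{Y}$
$B{\left(X \right)} = \sqrt{26 + \frac{4}{X}}$ ($B{\left(X \right)} = \sqrt{34 + \left(-4 + \left(2 - \frac{2}{X}\right) \left(-2\right)\right)} = \sqrt{34 - \left(8 - \frac{4}{X}\right)} = \sqrt{26 + \frac{4}{X}}$)
$B{\left(-246 \right)} - 259755 = \sqrt{26 + \frac{4}{-246}} - 259755 = \sqrt{26 + 4 \left(- \frac{1}{246}\right)} - 259755 = \sqrt{26 - \frac{2}{123}} - 259755 = \sqrt{\frac{3196}{123}} - 259755 = \frac{2 \sqrt{98277}}{123} - 259755 = -259755 + \frac{2 \sqrt{98277}}{123}$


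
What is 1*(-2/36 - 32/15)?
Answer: -197/90 ≈ -2.1889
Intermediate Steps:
1*(-2/36 - 32/15) = 1*(-2*1/36 - 32*1/15) = 1*(-1/18 - 32/15) = 1*(-197/90) = -197/90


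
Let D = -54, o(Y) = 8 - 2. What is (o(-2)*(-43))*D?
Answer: 13932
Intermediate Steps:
o(Y) = 6
(o(-2)*(-43))*D = (6*(-43))*(-54) = -258*(-54) = 13932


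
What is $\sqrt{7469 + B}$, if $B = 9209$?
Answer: $\sqrt{16678} \approx 129.14$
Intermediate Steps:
$\sqrt{7469 + B} = \sqrt{7469 + 9209} = \sqrt{16678}$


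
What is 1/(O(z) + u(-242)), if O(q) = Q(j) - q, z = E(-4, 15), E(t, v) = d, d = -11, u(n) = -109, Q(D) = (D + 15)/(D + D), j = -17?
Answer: -17/1665 ≈ -0.010210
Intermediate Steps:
Q(D) = (15 + D)/(2*D) (Q(D) = (15 + D)/((2*D)) = (15 + D)*(1/(2*D)) = (15 + D)/(2*D))
E(t, v) = -11
z = -11
O(q) = 1/17 - q (O(q) = (½)*(15 - 17)/(-17) - q = (½)*(-1/17)*(-2) - q = 1/17 - q)
1/(O(z) + u(-242)) = 1/((1/17 - 1*(-11)) - 109) = 1/((1/17 + 11) - 109) = 1/(188/17 - 109) = 1/(-1665/17) = -17/1665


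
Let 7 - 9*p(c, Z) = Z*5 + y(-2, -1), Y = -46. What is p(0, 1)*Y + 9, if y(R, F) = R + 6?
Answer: 173/9 ≈ 19.222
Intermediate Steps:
y(R, F) = 6 + R
p(c, Z) = ⅓ - 5*Z/9 (p(c, Z) = 7/9 - (Z*5 + (6 - 2))/9 = 7/9 - (5*Z + 4)/9 = 7/9 - (4 + 5*Z)/9 = 7/9 + (-4/9 - 5*Z/9) = ⅓ - 5*Z/9)
p(0, 1)*Y + 9 = (⅓ - 5/9*1)*(-46) + 9 = (⅓ - 5/9)*(-46) + 9 = -2/9*(-46) + 9 = 92/9 + 9 = 173/9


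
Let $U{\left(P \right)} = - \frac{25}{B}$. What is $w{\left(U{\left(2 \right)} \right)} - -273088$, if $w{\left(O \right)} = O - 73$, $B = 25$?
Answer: $273014$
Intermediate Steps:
$U{\left(P \right)} = -1$ ($U{\left(P \right)} = - \frac{25}{25} = \left(-25\right) \frac{1}{25} = -1$)
$w{\left(O \right)} = -73 + O$ ($w{\left(O \right)} = O - 73 = -73 + O$)
$w{\left(U{\left(2 \right)} \right)} - -273088 = \left(-73 - 1\right) - -273088 = -74 + 273088 = 273014$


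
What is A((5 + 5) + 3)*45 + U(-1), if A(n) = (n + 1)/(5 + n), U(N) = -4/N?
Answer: 39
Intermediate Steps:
A(n) = (1 + n)/(5 + n)
A((5 + 5) + 3)*45 + U(-1) = ((1 + ((5 + 5) + 3))/(5 + ((5 + 5) + 3)))*45 - 4/(-1) = ((1 + (10 + 3))/(5 + (10 + 3)))*45 - 4*(-1) = ((1 + 13)/(5 + 13))*45 + 4 = (14/18)*45 + 4 = ((1/18)*14)*45 + 4 = (7/9)*45 + 4 = 35 + 4 = 39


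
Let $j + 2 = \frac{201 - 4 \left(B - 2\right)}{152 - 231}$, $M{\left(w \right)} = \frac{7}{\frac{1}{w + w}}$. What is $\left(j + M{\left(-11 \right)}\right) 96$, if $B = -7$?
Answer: $-15264$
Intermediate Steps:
$M{\left(w \right)} = 14 w$ ($M{\left(w \right)} = \frac{7}{\frac{1}{2 w}} = \frac{7}{\frac{1}{2} \frac{1}{w}} = 7 \cdot 2 w = 14 w$)
$j = -5$ ($j = -2 + \frac{201 - 4 \left(-7 - 2\right)}{152 - 231} = -2 + \frac{201 - -36}{-79} = -2 + \left(201 + 36\right) \left(- \frac{1}{79}\right) = -2 + 237 \left(- \frac{1}{79}\right) = -2 - 3 = -5$)
$\left(j + M{\left(-11 \right)}\right) 96 = \left(-5 + 14 \left(-11\right)\right) 96 = \left(-5 - 154\right) 96 = \left(-159\right) 96 = -15264$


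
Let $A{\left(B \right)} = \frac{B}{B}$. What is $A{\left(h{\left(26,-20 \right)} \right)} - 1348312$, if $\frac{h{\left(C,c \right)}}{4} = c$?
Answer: $-1348311$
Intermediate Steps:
$h{\left(C,c \right)} = 4 c$
$A{\left(B \right)} = 1$
$A{\left(h{\left(26,-20 \right)} \right)} - 1348312 = 1 - 1348312 = -1348311$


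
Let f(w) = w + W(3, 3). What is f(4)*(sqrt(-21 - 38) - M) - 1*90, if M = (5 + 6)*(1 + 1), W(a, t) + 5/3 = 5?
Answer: -754/3 + 22*I*sqrt(59)/3 ≈ -251.33 + 56.328*I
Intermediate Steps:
W(a, t) = 10/3 (W(a, t) = -5/3 + 5 = 10/3)
M = 22 (M = 11*2 = 22)
f(w) = 10/3 + w (f(w) = w + 10/3 = 10/3 + w)
f(4)*(sqrt(-21 - 38) - M) - 1*90 = (10/3 + 4)*(sqrt(-21 - 38) - 1*22) - 1*90 = 22*(sqrt(-59) - 22)/3 - 90 = 22*(I*sqrt(59) - 22)/3 - 90 = 22*(-22 + I*sqrt(59))/3 - 90 = (-484/3 + 22*I*sqrt(59)/3) - 90 = -754/3 + 22*I*sqrt(59)/3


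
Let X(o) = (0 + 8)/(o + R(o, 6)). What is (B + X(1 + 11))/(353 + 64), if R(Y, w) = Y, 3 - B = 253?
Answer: -749/1251 ≈ -0.59872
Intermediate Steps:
B = -250 (B = 3 - 1*253 = 3 - 253 = -250)
X(o) = 4/o (X(o) = (0 + 8)/(o + o) = 8/((2*o)) = 8*(1/(2*o)) = 4/o)
(B + X(1 + 11))/(353 + 64) = (-250 + 4/(1 + 11))/(353 + 64) = (-250 + 4/12)/417 = (-250 + 4*(1/12))*(1/417) = (-250 + ⅓)*(1/417) = -749/3*1/417 = -749/1251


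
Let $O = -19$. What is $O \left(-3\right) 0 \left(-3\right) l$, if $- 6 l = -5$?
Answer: $0$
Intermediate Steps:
$l = \frac{5}{6}$ ($l = \left(- \frac{1}{6}\right) \left(-5\right) = \frac{5}{6} \approx 0.83333$)
$O \left(-3\right) 0 \left(-3\right) l = - 19 \left(-3\right) 0 \left(-3\right) \frac{5}{6} = - 19 \cdot 0 \left(-3\right) \frac{5}{6} = \left(-19\right) 0 \cdot \frac{5}{6} = 0 \cdot \frac{5}{6} = 0$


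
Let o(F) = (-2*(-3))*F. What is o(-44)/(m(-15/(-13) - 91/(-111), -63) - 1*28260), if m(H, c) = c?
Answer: 88/9441 ≈ 0.0093210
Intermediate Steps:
o(F) = 6*F
o(-44)/(m(-15/(-13) - 91/(-111), -63) - 1*28260) = (6*(-44))/(-63 - 1*28260) = -264/(-63 - 28260) = -264/(-28323) = -264*(-1/28323) = 88/9441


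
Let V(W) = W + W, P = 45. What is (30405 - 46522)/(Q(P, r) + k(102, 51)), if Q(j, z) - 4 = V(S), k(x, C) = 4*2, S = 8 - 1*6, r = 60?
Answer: -16117/16 ≈ -1007.3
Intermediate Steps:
S = 2 (S = 8 - 6 = 2)
k(x, C) = 8
V(W) = 2*W
Q(j, z) = 8 (Q(j, z) = 4 + 2*2 = 4 + 4 = 8)
(30405 - 46522)/(Q(P, r) + k(102, 51)) = (30405 - 46522)/(8 + 8) = -16117/16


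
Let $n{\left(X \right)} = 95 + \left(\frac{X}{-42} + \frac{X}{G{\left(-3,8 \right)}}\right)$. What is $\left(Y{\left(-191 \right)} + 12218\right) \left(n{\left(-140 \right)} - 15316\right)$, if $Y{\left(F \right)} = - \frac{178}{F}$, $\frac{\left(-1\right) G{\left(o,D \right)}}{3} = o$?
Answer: $- \frac{319963839784}{1719} \approx -1.8613 \cdot 10^{8}$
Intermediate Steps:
$G{\left(o,D \right)} = - 3 o$
$n{\left(X \right)} = 95 + \frac{11 X}{126}$ ($n{\left(X \right)} = 95 + \left(\frac{X}{-42} + \frac{X}{\left(-3\right) \left(-3\right)}\right) = 95 + \left(X \left(- \frac{1}{42}\right) + \frac{X}{9}\right) = 95 - \left(\frac{X}{42} - X \frac{1}{9}\right) = 95 + \left(- \frac{X}{42} + \frac{X}{9}\right) = 95 + \frac{11 X}{126}$)
$\left(Y{\left(-191 \right)} + 12218\right) \left(n{\left(-140 \right)} - 15316\right) = \left(- \frac{178}{-191} + 12218\right) \left(\left(95 + \frac{11}{126} \left(-140\right)\right) - 15316\right) = \left(\left(-178\right) \left(- \frac{1}{191}\right) + 12218\right) \left(\left(95 - \frac{110}{9}\right) - 15316\right) = \left(\frac{178}{191} + 12218\right) \left(\frac{745}{9} - 15316\right) = \frac{2333816}{191} \left(- \frac{137099}{9}\right) = - \frac{319963839784}{1719}$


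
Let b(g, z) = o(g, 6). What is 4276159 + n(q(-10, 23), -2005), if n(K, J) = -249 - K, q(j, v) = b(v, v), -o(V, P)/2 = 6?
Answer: 4275922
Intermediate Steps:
o(V, P) = -12 (o(V, P) = -2*6 = -12)
b(g, z) = -12
q(j, v) = -12
4276159 + n(q(-10, 23), -2005) = 4276159 + (-249 - 1*(-12)) = 4276159 + (-249 + 12) = 4276159 - 237 = 4275922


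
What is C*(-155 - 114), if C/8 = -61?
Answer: 131272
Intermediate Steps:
C = -488 (C = 8*(-61) = -488)
C*(-155 - 114) = -488*(-155 - 114) = -488*(-269) = 131272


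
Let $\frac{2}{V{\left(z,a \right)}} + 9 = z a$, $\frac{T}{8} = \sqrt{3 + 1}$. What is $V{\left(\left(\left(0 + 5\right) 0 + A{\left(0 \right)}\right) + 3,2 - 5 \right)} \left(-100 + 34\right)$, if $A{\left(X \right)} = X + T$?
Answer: $2$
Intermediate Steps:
$T = 16$ ($T = 8 \sqrt{3 + 1} = 8 \sqrt{4} = 8 \cdot 2 = 16$)
$A{\left(X \right)} = 16 + X$ ($A{\left(X \right)} = X + 16 = 16 + X$)
$V{\left(z,a \right)} = \frac{2}{-9 + a z}$ ($V{\left(z,a \right)} = \frac{2}{-9 + z a} = \frac{2}{-9 + a z}$)
$V{\left(\left(\left(0 + 5\right) 0 + A{\left(0 \right)}\right) + 3,2 - 5 \right)} \left(-100 + 34\right) = \frac{2}{-9 + \left(2 - 5\right) \left(\left(\left(0 + 5\right) 0 + \left(16 + 0\right)\right) + 3\right)} \left(-100 + 34\right) = \frac{2}{-9 + \left(2 - 5\right) \left(\left(5 \cdot 0 + 16\right) + 3\right)} \left(-66\right) = \frac{2}{-9 - 3 \left(\left(0 + 16\right) + 3\right)} \left(-66\right) = \frac{2}{-9 - 3 \left(16 + 3\right)} \left(-66\right) = \frac{2}{-9 - 57} \left(-66\right) = \frac{2}{-66} \left(-66\right) = 2 \left(- \frac{1}{66}\right) \left(-66\right) = \left(- \frac{1}{33}\right) \left(-66\right) = 2$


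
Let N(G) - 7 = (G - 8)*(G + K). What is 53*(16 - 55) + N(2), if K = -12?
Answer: -2000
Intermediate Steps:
N(G) = 7 + (-12 + G)*(-8 + G) (N(G) = 7 + (G - 8)*(G - 12) = 7 + (-8 + G)*(-12 + G) = 7 + (-12 + G)*(-8 + G))
53*(16 - 55) + N(2) = 53*(16 - 55) + (103 + 2² - 20*2) = 53*(-39) + (103 + 4 - 40) = -2067 + 67 = -2000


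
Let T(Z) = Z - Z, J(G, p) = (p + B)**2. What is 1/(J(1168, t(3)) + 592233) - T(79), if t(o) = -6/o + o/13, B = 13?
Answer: 169/100108693 ≈ 1.6882e-6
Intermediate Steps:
t(o) = -6/o + o/13 (t(o) = -6/o + o*(1/13) = -6/o + o/13)
J(G, p) = (13 + p)**2 (J(G, p) = (p + 13)**2 = (13 + p)**2)
T(Z) = 0
1/(J(1168, t(3)) + 592233) - T(79) = 1/((13 + (-6/3 + (1/13)*3))**2 + 592233) - 1*0 = 1/((13 + (-6*1/3 + 3/13))**2 + 592233) + 0 = 1/((13 + (-2 + 3/13))**2 + 592233) + 0 = 1/((13 - 23/13)**2 + 592233) + 0 = 1/((146/13)**2 + 592233) + 0 = 1/(21316/169 + 592233) + 0 = 1/(100108693/169) + 0 = 169/100108693 + 0 = 169/100108693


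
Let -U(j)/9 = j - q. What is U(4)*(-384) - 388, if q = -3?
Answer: 23804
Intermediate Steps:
U(j) = -27 - 9*j (U(j) = -9*(j - 1*(-3)) = -9*(j + 3) = -9*(3 + j) = -27 - 9*j)
U(4)*(-384) - 388 = (-27 - 9*4)*(-384) - 388 = (-27 - 36)*(-384) - 388 = -63*(-384) - 388 = 24192 - 388 = 23804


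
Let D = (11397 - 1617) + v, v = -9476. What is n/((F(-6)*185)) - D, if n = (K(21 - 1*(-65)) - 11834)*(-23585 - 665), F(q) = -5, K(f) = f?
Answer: -11406808/37 ≈ -3.0829e+5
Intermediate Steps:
D = 304 (D = (11397 - 1617) - 9476 = 9780 - 9476 = 304)
n = 284889000 (n = ((21 - 1*(-65)) - 11834)*(-23585 - 665) = ((21 + 65) - 11834)*(-24250) = (86 - 11834)*(-24250) = -11748*(-24250) = 284889000)
n/((F(-6)*185)) - D = 284889000/((-5*185)) - 1*304 = 284889000/(-925) - 304 = 284889000*(-1/925) - 304 = -11395560/37 - 304 = -11406808/37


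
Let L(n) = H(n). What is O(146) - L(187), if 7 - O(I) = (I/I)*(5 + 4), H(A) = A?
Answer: -189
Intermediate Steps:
L(n) = n
O(I) = -2 (O(I) = 7 - I/I*(5 + 4) = 7 - 9 = -2)
O(146) - L(187) = -2 - 1*187 = -2 - 187 = -189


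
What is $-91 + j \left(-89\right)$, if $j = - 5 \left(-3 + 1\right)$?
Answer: $-981$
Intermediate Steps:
$j = 10$ ($j = \left(-5\right) \left(-2\right) = 10$)
$-91 + j \left(-89\right) = -91 + 10 \left(-89\right) = -91 - 890 = -981$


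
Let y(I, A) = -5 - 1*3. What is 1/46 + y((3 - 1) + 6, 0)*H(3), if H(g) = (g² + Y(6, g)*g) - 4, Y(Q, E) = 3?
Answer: -5151/46 ≈ -111.98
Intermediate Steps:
H(g) = -4 + g² + 3*g (H(g) = (g² + 3*g) - 4 = -4 + g² + 3*g)
y(I, A) = -8 (y(I, A) = -5 - 3 = -8)
1/46 + y((3 - 1) + 6, 0)*H(3) = 1/46 - 8*(-4 + 3² + 3*3) = 1/46 - 8*(-4 + 9 + 9) = 1/46 - 8*14 = 1/46 - 112 = -5151/46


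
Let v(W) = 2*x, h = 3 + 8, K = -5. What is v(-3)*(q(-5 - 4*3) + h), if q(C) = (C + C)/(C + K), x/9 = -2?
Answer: -4968/11 ≈ -451.64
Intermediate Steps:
x = -18 (x = 9*(-2) = -18)
h = 11
v(W) = -36 (v(W) = 2*(-18) = -36)
q(C) = 2*C/(-5 + C) (q(C) = (C + C)/(C - 5) = (2*C)/(-5 + C) = 2*C/(-5 + C))
v(-3)*(q(-5 - 4*3) + h) = -36*(2*(-5 - 4*3)/(-5 + (-5 - 4*3)) + 11) = -36*(2*(-5 - 12)/(-5 + (-5 - 12)) + 11) = -36*(2*(-17)/(-5 - 17) + 11) = -36*(2*(-17)/(-22) + 11) = -36*(2*(-17)*(-1/22) + 11) = -36*(17/11 + 11) = -36*138/11 = -4968/11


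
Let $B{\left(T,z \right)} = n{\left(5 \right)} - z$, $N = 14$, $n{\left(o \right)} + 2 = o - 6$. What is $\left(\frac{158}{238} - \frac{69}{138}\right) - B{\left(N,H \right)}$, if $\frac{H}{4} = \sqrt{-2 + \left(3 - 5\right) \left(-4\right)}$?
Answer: $\frac{753}{238} + 4 \sqrt{6} \approx 12.962$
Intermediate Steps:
$n{\left(o \right)} = -8 + o$ ($n{\left(o \right)} = -2 + \left(o - 6\right) = -2 + \left(-6 + o\right) = -8 + o$)
$H = 4 \sqrt{6}$ ($H = 4 \sqrt{-2 + \left(3 - 5\right) \left(-4\right)} = 4 \sqrt{-2 - -8} = 4 \sqrt{-2 + 8} = 4 \sqrt{6} \approx 9.798$)
$B{\left(T,z \right)} = -3 - z$ ($B{\left(T,z \right)} = \left(-8 + 5\right) - z = -3 - z$)
$\left(\frac{158}{238} - \frac{69}{138}\right) - B{\left(N,H \right)} = \left(\frac{158}{238} - \frac{69}{138}\right) - \left(-3 - 4 \sqrt{6}\right) = \left(158 \cdot \frac{1}{238} - \frac{1}{2}\right) - \left(-3 - 4 \sqrt{6}\right) = \left(\frac{79}{119} - \frac{1}{2}\right) + \left(3 + 4 \sqrt{6}\right) = \frac{39}{238} + \left(3 + 4 \sqrt{6}\right) = \frac{753}{238} + 4 \sqrt{6}$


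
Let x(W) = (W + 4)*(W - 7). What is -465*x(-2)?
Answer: 8370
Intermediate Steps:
x(W) = (-7 + W)*(4 + W) (x(W) = (4 + W)*(-7 + W) = (-7 + W)*(4 + W))
-465*x(-2) = -465*(-28 + (-2)² - 3*(-2)) = -465*(-28 + 4 + 6) = -465*(-18) = 8370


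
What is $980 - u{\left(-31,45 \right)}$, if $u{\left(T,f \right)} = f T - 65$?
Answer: $2440$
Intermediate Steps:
$u{\left(T,f \right)} = -65 + T f$ ($u{\left(T,f \right)} = T f - 65 = -65 + T f$)
$980 - u{\left(-31,45 \right)} = 980 - \left(-65 - 1395\right) = 980 - -1460 = 980 + 1460 = 2440$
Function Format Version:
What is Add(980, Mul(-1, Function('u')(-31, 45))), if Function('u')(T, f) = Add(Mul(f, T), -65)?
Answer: 2440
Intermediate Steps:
Function('u')(T, f) = Add(-65, Mul(T, f)) (Function('u')(T, f) = Add(Mul(T, f), -65) = Add(-65, Mul(T, f)))
Add(980, Mul(-1, Function('u')(-31, 45))) = Add(980, Mul(-1, Add(-65, Mul(-31, 45)))) = Add(980, Mul(-1, Add(-65, -1395))) = Add(980, Mul(-1, -1460)) = Add(980, 1460) = 2440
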